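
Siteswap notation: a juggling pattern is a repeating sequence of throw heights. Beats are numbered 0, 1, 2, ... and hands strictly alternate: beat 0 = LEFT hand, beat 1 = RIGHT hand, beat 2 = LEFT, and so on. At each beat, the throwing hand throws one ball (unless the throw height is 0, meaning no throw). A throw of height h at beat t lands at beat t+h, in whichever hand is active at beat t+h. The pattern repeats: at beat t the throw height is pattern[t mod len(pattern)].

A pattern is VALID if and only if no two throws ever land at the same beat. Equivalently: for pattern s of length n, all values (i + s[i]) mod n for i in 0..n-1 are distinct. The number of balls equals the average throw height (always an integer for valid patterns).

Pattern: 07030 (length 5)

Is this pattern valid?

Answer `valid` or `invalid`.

Answer: valid

Derivation:
i=0: (i + s[i]) mod n = (0 + 0) mod 5 = 0
i=1: (i + s[i]) mod n = (1 + 7) mod 5 = 3
i=2: (i + s[i]) mod n = (2 + 0) mod 5 = 2
i=3: (i + s[i]) mod n = (3 + 3) mod 5 = 1
i=4: (i + s[i]) mod n = (4 + 0) mod 5 = 4
Residues: [0, 3, 2, 1, 4], distinct: True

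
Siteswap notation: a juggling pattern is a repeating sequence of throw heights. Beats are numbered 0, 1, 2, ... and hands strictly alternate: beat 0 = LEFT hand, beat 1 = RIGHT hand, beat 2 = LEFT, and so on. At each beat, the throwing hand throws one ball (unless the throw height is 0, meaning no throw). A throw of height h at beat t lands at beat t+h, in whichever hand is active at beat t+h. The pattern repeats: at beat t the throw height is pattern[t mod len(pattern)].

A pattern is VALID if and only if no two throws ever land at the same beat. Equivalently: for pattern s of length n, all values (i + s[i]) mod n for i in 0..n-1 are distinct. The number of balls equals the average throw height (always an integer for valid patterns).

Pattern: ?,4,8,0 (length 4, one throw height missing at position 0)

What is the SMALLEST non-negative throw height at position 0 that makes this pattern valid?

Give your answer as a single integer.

i=0: s[i]=? (unknown)
i=1: (1 + 4) mod 4 = 1
i=2: (2 + 8) mod 4 = 2
i=3: (3 + 0) mod 4 = 3
Known residues: [1, 2, 3]; need a permutation of 0..3, so missing residue r = 0
Need (0 + s) mod 4 = 0; smallest s = (0 - 0) mod 4 = 0

Answer: 0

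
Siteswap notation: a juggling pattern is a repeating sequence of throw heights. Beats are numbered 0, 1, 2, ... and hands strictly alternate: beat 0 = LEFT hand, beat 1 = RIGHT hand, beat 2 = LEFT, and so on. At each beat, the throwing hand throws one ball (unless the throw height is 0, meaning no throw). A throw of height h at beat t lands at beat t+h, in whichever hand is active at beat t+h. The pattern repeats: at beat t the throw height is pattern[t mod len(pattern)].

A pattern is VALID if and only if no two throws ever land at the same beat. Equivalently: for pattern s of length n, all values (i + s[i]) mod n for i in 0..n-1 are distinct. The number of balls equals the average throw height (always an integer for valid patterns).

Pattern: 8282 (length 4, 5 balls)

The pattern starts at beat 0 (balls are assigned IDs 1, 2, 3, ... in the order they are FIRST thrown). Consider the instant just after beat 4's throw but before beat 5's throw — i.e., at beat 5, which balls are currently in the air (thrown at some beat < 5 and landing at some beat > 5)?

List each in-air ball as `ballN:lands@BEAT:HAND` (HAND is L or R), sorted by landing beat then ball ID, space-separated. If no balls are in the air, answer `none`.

Answer: ball1:lands@8:L ball3:lands@10:L ball4:lands@12:L

Derivation:
Beat 0 (L): throw ball1 h=8 -> lands@8:L; in-air after throw: [b1@8:L]
Beat 1 (R): throw ball2 h=2 -> lands@3:R; in-air after throw: [b2@3:R b1@8:L]
Beat 2 (L): throw ball3 h=8 -> lands@10:L; in-air after throw: [b2@3:R b1@8:L b3@10:L]
Beat 3 (R): throw ball2 h=2 -> lands@5:R; in-air after throw: [b2@5:R b1@8:L b3@10:L]
Beat 4 (L): throw ball4 h=8 -> lands@12:L; in-air after throw: [b2@5:R b1@8:L b3@10:L b4@12:L]
Beat 5 (R): throw ball2 h=2 -> lands@7:R; in-air after throw: [b2@7:R b1@8:L b3@10:L b4@12:L]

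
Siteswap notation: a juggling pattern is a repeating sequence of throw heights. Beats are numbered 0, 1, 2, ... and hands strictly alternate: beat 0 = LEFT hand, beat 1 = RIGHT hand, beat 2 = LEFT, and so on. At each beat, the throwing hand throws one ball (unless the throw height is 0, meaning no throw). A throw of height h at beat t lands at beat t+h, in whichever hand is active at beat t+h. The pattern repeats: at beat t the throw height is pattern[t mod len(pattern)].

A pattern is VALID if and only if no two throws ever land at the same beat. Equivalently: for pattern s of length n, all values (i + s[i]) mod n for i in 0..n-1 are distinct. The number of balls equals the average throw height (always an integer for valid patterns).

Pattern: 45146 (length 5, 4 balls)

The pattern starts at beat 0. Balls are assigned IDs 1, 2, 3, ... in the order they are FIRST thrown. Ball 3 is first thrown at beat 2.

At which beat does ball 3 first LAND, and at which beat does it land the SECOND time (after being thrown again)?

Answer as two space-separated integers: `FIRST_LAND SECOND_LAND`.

Beat 0 (L): throw ball1 h=4 -> lands@4:L; in-air after throw: [b1@4:L]
Beat 1 (R): throw ball2 h=5 -> lands@6:L; in-air after throw: [b1@4:L b2@6:L]
Beat 2 (L): throw ball3 h=1 -> lands@3:R; in-air after throw: [b3@3:R b1@4:L b2@6:L]
Beat 3 (R): throw ball3 h=4 -> lands@7:R; in-air after throw: [b1@4:L b2@6:L b3@7:R]
Beat 4 (L): throw ball1 h=6 -> lands@10:L; in-air after throw: [b2@6:L b3@7:R b1@10:L]
Beat 5 (R): throw ball4 h=4 -> lands@9:R; in-air after throw: [b2@6:L b3@7:R b4@9:R b1@10:L]
Beat 6 (L): throw ball2 h=5 -> lands@11:R; in-air after throw: [b3@7:R b4@9:R b1@10:L b2@11:R]
Beat 7 (R): throw ball3 h=1 -> lands@8:L; in-air after throw: [b3@8:L b4@9:R b1@10:L b2@11:R]
Ball 3: thrown@2 h=1 -> first land @3; rethrown@3 h=4 -> second land @7

Answer: 3 7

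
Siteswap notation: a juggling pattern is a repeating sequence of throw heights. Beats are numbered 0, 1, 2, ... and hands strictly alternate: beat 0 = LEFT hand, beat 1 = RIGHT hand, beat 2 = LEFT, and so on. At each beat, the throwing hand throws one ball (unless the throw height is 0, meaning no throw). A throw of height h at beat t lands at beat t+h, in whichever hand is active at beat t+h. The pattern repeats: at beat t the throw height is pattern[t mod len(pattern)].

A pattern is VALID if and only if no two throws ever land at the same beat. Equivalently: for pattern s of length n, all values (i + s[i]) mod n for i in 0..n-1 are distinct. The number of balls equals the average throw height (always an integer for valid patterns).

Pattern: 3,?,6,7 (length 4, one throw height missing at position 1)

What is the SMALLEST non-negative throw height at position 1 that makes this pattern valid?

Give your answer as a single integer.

Answer: 0

Derivation:
i=0: (0 + 3) mod 4 = 3
i=1: s[i]=? (unknown)
i=2: (2 + 6) mod 4 = 0
i=3: (3 + 7) mod 4 = 2
Known residues: [0, 2, 3]; need a permutation of 0..3, so missing residue r = 1
Need (1 + s) mod 4 = 1; smallest s = (1 - 1) mod 4 = 0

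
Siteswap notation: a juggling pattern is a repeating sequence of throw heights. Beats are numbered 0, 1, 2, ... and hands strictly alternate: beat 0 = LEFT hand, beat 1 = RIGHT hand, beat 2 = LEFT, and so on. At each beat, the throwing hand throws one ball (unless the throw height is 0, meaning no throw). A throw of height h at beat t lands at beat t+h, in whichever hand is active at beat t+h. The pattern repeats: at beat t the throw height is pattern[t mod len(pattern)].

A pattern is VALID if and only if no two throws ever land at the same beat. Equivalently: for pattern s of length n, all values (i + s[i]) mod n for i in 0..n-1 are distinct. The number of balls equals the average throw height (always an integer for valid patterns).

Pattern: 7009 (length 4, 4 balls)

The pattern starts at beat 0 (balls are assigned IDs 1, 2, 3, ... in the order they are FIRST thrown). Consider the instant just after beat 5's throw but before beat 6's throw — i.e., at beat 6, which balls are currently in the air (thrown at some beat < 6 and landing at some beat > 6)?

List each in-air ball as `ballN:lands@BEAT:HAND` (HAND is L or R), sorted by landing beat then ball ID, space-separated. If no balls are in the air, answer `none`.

Answer: ball1:lands@7:R ball3:lands@11:R ball2:lands@12:L

Derivation:
Beat 0 (L): throw ball1 h=7 -> lands@7:R; in-air after throw: [b1@7:R]
Beat 3 (R): throw ball2 h=9 -> lands@12:L; in-air after throw: [b1@7:R b2@12:L]
Beat 4 (L): throw ball3 h=7 -> lands@11:R; in-air after throw: [b1@7:R b3@11:R b2@12:L]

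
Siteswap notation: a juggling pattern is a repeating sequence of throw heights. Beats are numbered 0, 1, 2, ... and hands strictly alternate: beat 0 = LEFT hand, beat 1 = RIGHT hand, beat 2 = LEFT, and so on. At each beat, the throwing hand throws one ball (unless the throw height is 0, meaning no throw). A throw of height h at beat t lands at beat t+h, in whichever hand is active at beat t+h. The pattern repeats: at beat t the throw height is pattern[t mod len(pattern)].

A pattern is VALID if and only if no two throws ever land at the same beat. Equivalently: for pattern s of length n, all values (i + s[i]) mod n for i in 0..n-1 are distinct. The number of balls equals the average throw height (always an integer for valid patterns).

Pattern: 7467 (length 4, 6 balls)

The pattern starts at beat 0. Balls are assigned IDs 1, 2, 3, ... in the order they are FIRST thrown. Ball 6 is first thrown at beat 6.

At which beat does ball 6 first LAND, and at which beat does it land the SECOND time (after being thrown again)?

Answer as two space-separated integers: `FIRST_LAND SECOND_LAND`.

Answer: 12 19

Derivation:
Beat 0 (L): throw ball1 h=7 -> lands@7:R; in-air after throw: [b1@7:R]
Beat 1 (R): throw ball2 h=4 -> lands@5:R; in-air after throw: [b2@5:R b1@7:R]
Beat 2 (L): throw ball3 h=6 -> lands@8:L; in-air after throw: [b2@5:R b1@7:R b3@8:L]
Beat 3 (R): throw ball4 h=7 -> lands@10:L; in-air after throw: [b2@5:R b1@7:R b3@8:L b4@10:L]
Beat 4 (L): throw ball5 h=7 -> lands@11:R; in-air after throw: [b2@5:R b1@7:R b3@8:L b4@10:L b5@11:R]
Beat 5 (R): throw ball2 h=4 -> lands@9:R; in-air after throw: [b1@7:R b3@8:L b2@9:R b4@10:L b5@11:R]
Beat 6 (L): throw ball6 h=6 -> lands@12:L; in-air after throw: [b1@7:R b3@8:L b2@9:R b4@10:L b5@11:R b6@12:L]
Beat 7 (R): throw ball1 h=7 -> lands@14:L; in-air after throw: [b3@8:L b2@9:R b4@10:L b5@11:R b6@12:L b1@14:L]
Beat 8 (L): throw ball3 h=7 -> lands@15:R; in-air after throw: [b2@9:R b4@10:L b5@11:R b6@12:L b1@14:L b3@15:R]
Beat 9 (R): throw ball2 h=4 -> lands@13:R; in-air after throw: [b4@10:L b5@11:R b6@12:L b2@13:R b1@14:L b3@15:R]
Beat 10 (L): throw ball4 h=6 -> lands@16:L; in-air after throw: [b5@11:R b6@12:L b2@13:R b1@14:L b3@15:R b4@16:L]
Beat 11 (R): throw ball5 h=7 -> lands@18:L; in-air after throw: [b6@12:L b2@13:R b1@14:L b3@15:R b4@16:L b5@18:L]
Beat 12 (L): throw ball6 h=7 -> lands@19:R; in-air after throw: [b2@13:R b1@14:L b3@15:R b4@16:L b5@18:L b6@19:R]
Beat 13 (R): throw ball2 h=4 -> lands@17:R; in-air after throw: [b1@14:L b3@15:R b4@16:L b2@17:R b5@18:L b6@19:R]
Beat 14 (L): throw ball1 h=6 -> lands@20:L; in-air after throw: [b3@15:R b4@16:L b2@17:R b5@18:L b6@19:R b1@20:L]
Beat 15 (R): throw ball3 h=7 -> lands@22:L; in-air after throw: [b4@16:L b2@17:R b5@18:L b6@19:R b1@20:L b3@22:L]
Beat 16 (L): throw ball4 h=7 -> lands@23:R; in-air after throw: [b2@17:R b5@18:L b6@19:R b1@20:L b3@22:L b4@23:R]
Beat 17 (R): throw ball2 h=4 -> lands@21:R; in-air after throw: [b5@18:L b6@19:R b1@20:L b2@21:R b3@22:L b4@23:R]
Beat 18 (L): throw ball5 h=6 -> lands@24:L; in-air after throw: [b6@19:R b1@20:L b2@21:R b3@22:L b4@23:R b5@24:L]
Beat 19 (R): throw ball6 h=7 -> lands@26:L; in-air after throw: [b1@20:L b2@21:R b3@22:L b4@23:R b5@24:L b6@26:L]
Ball 6: thrown@6 h=6 -> first land @12; rethrown@12 h=7 -> second land @19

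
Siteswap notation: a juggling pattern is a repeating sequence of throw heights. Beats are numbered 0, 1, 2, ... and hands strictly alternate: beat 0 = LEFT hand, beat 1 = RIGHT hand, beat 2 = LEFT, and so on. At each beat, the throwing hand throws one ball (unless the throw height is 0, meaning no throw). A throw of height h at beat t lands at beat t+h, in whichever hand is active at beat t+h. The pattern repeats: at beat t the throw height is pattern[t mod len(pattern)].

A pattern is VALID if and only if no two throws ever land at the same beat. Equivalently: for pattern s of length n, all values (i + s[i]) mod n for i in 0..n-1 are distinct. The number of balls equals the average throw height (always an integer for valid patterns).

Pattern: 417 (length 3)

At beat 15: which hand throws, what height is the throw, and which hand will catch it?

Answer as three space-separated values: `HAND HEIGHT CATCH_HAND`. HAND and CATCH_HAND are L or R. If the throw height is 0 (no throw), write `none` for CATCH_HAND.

Answer: R 4 R

Derivation:
Beat 15: 15 mod 2 = 1, so hand = R
Throw height = pattern[15 mod 3] = pattern[0] = 4
Lands at beat 15+4=19, 19 mod 2 = 1, so catch hand = R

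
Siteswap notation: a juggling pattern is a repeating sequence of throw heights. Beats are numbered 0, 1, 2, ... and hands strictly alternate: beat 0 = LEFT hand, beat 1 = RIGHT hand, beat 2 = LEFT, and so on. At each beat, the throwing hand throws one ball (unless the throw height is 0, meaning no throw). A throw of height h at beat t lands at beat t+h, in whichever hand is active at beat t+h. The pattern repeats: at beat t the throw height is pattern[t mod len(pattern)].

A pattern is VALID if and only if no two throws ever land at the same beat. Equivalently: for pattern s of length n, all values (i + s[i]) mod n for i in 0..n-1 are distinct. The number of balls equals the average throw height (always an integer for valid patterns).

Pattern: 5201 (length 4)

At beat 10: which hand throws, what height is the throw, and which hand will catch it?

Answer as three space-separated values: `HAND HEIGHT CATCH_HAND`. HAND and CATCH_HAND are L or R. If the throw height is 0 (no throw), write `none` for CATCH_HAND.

Answer: L 0 none

Derivation:
Beat 10: 10 mod 2 = 0, so hand = L
Throw height = pattern[10 mod 4] = pattern[2] = 0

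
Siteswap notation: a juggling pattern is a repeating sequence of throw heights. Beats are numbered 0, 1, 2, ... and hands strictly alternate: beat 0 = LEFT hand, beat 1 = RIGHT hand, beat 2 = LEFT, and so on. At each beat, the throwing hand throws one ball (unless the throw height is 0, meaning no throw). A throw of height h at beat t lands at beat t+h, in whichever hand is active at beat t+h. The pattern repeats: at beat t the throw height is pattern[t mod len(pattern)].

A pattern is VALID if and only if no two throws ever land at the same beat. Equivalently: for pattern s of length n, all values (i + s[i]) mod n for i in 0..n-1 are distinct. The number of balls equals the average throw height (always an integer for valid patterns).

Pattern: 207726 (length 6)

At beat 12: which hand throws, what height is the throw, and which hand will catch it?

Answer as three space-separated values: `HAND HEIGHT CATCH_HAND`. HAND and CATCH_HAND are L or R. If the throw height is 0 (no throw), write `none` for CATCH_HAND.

Beat 12: 12 mod 2 = 0, so hand = L
Throw height = pattern[12 mod 6] = pattern[0] = 2
Lands at beat 12+2=14, 14 mod 2 = 0, so catch hand = L

Answer: L 2 L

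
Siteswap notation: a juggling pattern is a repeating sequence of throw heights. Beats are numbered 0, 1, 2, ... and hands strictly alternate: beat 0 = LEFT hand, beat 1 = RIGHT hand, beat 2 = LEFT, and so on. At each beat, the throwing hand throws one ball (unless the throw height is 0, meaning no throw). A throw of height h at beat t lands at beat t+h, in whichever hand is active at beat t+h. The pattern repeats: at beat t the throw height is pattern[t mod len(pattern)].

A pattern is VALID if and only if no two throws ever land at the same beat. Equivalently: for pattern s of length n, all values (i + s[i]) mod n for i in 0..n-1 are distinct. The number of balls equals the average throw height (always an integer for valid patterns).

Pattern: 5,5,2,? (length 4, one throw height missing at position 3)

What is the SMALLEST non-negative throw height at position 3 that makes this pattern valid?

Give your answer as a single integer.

Answer: 0

Derivation:
i=0: (0 + 5) mod 4 = 1
i=1: (1 + 5) mod 4 = 2
i=2: (2 + 2) mod 4 = 0
i=3: s[i]=? (unknown)
Known residues: [0, 1, 2]; need a permutation of 0..3, so missing residue r = 3
Need (3 + s) mod 4 = 3; smallest s = (3 - 3) mod 4 = 0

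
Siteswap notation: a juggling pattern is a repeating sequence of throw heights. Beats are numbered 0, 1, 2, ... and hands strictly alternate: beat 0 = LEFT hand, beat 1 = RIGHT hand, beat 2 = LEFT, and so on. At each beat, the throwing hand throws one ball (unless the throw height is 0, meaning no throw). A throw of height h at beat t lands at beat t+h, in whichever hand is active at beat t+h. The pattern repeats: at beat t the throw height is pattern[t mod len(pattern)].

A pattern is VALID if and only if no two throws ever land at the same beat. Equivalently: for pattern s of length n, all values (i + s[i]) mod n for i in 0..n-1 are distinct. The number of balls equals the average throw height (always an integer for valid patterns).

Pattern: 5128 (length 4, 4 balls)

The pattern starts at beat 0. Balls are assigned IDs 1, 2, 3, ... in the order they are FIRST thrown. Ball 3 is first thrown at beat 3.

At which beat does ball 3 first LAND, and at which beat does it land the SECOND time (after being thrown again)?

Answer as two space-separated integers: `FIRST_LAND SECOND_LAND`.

Beat 0 (L): throw ball1 h=5 -> lands@5:R; in-air after throw: [b1@5:R]
Beat 1 (R): throw ball2 h=1 -> lands@2:L; in-air after throw: [b2@2:L b1@5:R]
Beat 2 (L): throw ball2 h=2 -> lands@4:L; in-air after throw: [b2@4:L b1@5:R]
Beat 3 (R): throw ball3 h=8 -> lands@11:R; in-air after throw: [b2@4:L b1@5:R b3@11:R]
Beat 4 (L): throw ball2 h=5 -> lands@9:R; in-air after throw: [b1@5:R b2@9:R b3@11:R]
Beat 5 (R): throw ball1 h=1 -> lands@6:L; in-air after throw: [b1@6:L b2@9:R b3@11:R]
Beat 6 (L): throw ball1 h=2 -> lands@8:L; in-air after throw: [b1@8:L b2@9:R b3@11:R]
Beat 7 (R): throw ball4 h=8 -> lands@15:R; in-air after throw: [b1@8:L b2@9:R b3@11:R b4@15:R]
Beat 8 (L): throw ball1 h=5 -> lands@13:R; in-air after throw: [b2@9:R b3@11:R b1@13:R b4@15:R]
Beat 9 (R): throw ball2 h=1 -> lands@10:L; in-air after throw: [b2@10:L b3@11:R b1@13:R b4@15:R]
Beat 10 (L): throw ball2 h=2 -> lands@12:L; in-air after throw: [b3@11:R b2@12:L b1@13:R b4@15:R]
Beat 11 (R): throw ball3 h=8 -> lands@19:R; in-air after throw: [b2@12:L b1@13:R b4@15:R b3@19:R]
Beat 12 (L): throw ball2 h=5 -> lands@17:R; in-air after throw: [b1@13:R b4@15:R b2@17:R b3@19:R]
Beat 13 (R): throw ball1 h=1 -> lands@14:L; in-air after throw: [b1@14:L b4@15:R b2@17:R b3@19:R]
Beat 14 (L): throw ball1 h=2 -> lands@16:L; in-air after throw: [b4@15:R b1@16:L b2@17:R b3@19:R]
Ball 3: thrown@3 h=8 -> first land @11; rethrown@11 h=8 -> second land @19

Answer: 11 19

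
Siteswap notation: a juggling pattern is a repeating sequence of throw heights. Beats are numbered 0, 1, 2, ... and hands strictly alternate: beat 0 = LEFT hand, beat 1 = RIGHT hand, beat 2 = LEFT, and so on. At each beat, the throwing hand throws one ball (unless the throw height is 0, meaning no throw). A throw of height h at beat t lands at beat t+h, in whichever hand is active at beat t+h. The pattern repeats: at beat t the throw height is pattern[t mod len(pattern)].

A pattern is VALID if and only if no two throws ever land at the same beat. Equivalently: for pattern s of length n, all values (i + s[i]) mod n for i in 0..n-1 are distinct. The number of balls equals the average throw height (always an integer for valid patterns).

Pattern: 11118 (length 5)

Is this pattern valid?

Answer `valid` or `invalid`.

Answer: invalid

Derivation:
i=0: (i + s[i]) mod n = (0 + 1) mod 5 = 1
i=1: (i + s[i]) mod n = (1 + 1) mod 5 = 2
i=2: (i + s[i]) mod n = (2 + 1) mod 5 = 3
i=3: (i + s[i]) mod n = (3 + 1) mod 5 = 4
i=4: (i + s[i]) mod n = (4 + 8) mod 5 = 2
Residues: [1, 2, 3, 4, 2], distinct: False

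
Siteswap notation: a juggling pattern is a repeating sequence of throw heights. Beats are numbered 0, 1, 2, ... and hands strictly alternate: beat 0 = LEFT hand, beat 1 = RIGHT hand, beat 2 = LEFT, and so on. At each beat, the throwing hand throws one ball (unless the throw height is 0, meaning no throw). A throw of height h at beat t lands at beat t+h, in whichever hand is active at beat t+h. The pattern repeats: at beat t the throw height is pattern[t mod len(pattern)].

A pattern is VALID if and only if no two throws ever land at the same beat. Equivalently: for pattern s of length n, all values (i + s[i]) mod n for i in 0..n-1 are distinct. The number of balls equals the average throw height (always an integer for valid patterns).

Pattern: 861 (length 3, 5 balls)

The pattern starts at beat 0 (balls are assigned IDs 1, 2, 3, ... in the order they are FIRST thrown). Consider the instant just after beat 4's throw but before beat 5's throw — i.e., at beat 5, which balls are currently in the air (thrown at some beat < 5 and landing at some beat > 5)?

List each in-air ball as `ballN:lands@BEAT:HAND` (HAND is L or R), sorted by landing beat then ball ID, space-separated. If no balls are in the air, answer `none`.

Beat 0 (L): throw ball1 h=8 -> lands@8:L; in-air after throw: [b1@8:L]
Beat 1 (R): throw ball2 h=6 -> lands@7:R; in-air after throw: [b2@7:R b1@8:L]
Beat 2 (L): throw ball3 h=1 -> lands@3:R; in-air after throw: [b3@3:R b2@7:R b1@8:L]
Beat 3 (R): throw ball3 h=8 -> lands@11:R; in-air after throw: [b2@7:R b1@8:L b3@11:R]
Beat 4 (L): throw ball4 h=6 -> lands@10:L; in-air after throw: [b2@7:R b1@8:L b4@10:L b3@11:R]
Beat 5 (R): throw ball5 h=1 -> lands@6:L; in-air after throw: [b5@6:L b2@7:R b1@8:L b4@10:L b3@11:R]

Answer: ball2:lands@7:R ball1:lands@8:L ball4:lands@10:L ball3:lands@11:R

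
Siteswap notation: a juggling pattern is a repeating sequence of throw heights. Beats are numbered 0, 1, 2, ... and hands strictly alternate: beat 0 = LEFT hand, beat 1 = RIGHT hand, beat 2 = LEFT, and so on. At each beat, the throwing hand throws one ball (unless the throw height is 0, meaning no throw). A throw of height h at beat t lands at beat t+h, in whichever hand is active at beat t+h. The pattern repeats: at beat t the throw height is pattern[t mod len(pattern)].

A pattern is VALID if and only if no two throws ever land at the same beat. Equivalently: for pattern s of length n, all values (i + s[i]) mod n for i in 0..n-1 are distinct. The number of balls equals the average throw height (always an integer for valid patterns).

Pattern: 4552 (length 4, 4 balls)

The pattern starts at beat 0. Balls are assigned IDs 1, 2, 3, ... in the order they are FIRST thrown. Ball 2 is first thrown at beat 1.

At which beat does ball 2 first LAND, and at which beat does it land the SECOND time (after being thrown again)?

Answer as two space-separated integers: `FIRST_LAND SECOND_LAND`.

Beat 0 (L): throw ball1 h=4 -> lands@4:L; in-air after throw: [b1@4:L]
Beat 1 (R): throw ball2 h=5 -> lands@6:L; in-air after throw: [b1@4:L b2@6:L]
Beat 2 (L): throw ball3 h=5 -> lands@7:R; in-air after throw: [b1@4:L b2@6:L b3@7:R]
Beat 3 (R): throw ball4 h=2 -> lands@5:R; in-air after throw: [b1@4:L b4@5:R b2@6:L b3@7:R]
Beat 4 (L): throw ball1 h=4 -> lands@8:L; in-air after throw: [b4@5:R b2@6:L b3@7:R b1@8:L]
Beat 5 (R): throw ball4 h=5 -> lands@10:L; in-air after throw: [b2@6:L b3@7:R b1@8:L b4@10:L]
Beat 6 (L): throw ball2 h=5 -> lands@11:R; in-air after throw: [b3@7:R b1@8:L b4@10:L b2@11:R]
Beat 7 (R): throw ball3 h=2 -> lands@9:R; in-air after throw: [b1@8:L b3@9:R b4@10:L b2@11:R]
Beat 8 (L): throw ball1 h=4 -> lands@12:L; in-air after throw: [b3@9:R b4@10:L b2@11:R b1@12:L]
Beat 9 (R): throw ball3 h=5 -> lands@14:L; in-air after throw: [b4@10:L b2@11:R b1@12:L b3@14:L]
Beat 10 (L): throw ball4 h=5 -> lands@15:R; in-air after throw: [b2@11:R b1@12:L b3@14:L b4@15:R]
Beat 11 (R): throw ball2 h=2 -> lands@13:R; in-air after throw: [b1@12:L b2@13:R b3@14:L b4@15:R]
Ball 2: thrown@1 h=5 -> first land @6; rethrown@6 h=5 -> second land @11

Answer: 6 11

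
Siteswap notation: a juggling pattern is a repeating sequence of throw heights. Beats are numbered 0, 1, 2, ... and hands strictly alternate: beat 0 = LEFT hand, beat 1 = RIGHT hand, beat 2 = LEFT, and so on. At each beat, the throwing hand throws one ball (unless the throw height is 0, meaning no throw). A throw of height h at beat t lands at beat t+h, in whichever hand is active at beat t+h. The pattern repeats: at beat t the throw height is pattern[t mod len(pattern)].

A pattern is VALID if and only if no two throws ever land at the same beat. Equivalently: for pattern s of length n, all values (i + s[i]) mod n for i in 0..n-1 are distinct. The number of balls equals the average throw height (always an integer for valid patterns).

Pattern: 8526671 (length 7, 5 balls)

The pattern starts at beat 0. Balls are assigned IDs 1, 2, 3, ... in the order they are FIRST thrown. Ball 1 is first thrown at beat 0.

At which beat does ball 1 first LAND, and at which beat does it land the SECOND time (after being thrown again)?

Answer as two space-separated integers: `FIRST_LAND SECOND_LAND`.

Beat 0 (L): throw ball1 h=8 -> lands@8:L; in-air after throw: [b1@8:L]
Beat 1 (R): throw ball2 h=5 -> lands@6:L; in-air after throw: [b2@6:L b1@8:L]
Beat 2 (L): throw ball3 h=2 -> lands@4:L; in-air after throw: [b3@4:L b2@6:L b1@8:L]
Beat 3 (R): throw ball4 h=6 -> lands@9:R; in-air after throw: [b3@4:L b2@6:L b1@8:L b4@9:R]
Beat 4 (L): throw ball3 h=6 -> lands@10:L; in-air after throw: [b2@6:L b1@8:L b4@9:R b3@10:L]
Beat 5 (R): throw ball5 h=7 -> lands@12:L; in-air after throw: [b2@6:L b1@8:L b4@9:R b3@10:L b5@12:L]
Beat 6 (L): throw ball2 h=1 -> lands@7:R; in-air after throw: [b2@7:R b1@8:L b4@9:R b3@10:L b5@12:L]
Beat 7 (R): throw ball2 h=8 -> lands@15:R; in-air after throw: [b1@8:L b4@9:R b3@10:L b5@12:L b2@15:R]
Beat 8 (L): throw ball1 h=5 -> lands@13:R; in-air after throw: [b4@9:R b3@10:L b5@12:L b1@13:R b2@15:R]
Beat 9 (R): throw ball4 h=2 -> lands@11:R; in-air after throw: [b3@10:L b4@11:R b5@12:L b1@13:R b2@15:R]
Beat 10 (L): throw ball3 h=6 -> lands@16:L; in-air after throw: [b4@11:R b5@12:L b1@13:R b2@15:R b3@16:L]
Beat 11 (R): throw ball4 h=6 -> lands@17:R; in-air after throw: [b5@12:L b1@13:R b2@15:R b3@16:L b4@17:R]
Beat 12 (L): throw ball5 h=7 -> lands@19:R; in-air after throw: [b1@13:R b2@15:R b3@16:L b4@17:R b5@19:R]
Beat 13 (R): throw ball1 h=1 -> lands@14:L; in-air after throw: [b1@14:L b2@15:R b3@16:L b4@17:R b5@19:R]
Ball 1: thrown@0 h=8 -> first land @8; rethrown@8 h=5 -> second land @13

Answer: 8 13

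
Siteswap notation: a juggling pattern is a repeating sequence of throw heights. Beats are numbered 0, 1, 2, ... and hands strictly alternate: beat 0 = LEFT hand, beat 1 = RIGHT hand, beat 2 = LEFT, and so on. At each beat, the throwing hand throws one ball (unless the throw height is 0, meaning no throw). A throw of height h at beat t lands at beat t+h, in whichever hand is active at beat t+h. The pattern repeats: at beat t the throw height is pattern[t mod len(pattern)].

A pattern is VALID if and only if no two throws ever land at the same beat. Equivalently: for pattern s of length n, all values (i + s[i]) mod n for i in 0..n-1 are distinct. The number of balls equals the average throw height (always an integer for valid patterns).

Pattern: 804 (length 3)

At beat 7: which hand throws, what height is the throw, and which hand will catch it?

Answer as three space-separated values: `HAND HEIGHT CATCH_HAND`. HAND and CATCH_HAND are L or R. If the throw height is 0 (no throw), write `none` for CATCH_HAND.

Beat 7: 7 mod 2 = 1, so hand = R
Throw height = pattern[7 mod 3] = pattern[1] = 0

Answer: R 0 none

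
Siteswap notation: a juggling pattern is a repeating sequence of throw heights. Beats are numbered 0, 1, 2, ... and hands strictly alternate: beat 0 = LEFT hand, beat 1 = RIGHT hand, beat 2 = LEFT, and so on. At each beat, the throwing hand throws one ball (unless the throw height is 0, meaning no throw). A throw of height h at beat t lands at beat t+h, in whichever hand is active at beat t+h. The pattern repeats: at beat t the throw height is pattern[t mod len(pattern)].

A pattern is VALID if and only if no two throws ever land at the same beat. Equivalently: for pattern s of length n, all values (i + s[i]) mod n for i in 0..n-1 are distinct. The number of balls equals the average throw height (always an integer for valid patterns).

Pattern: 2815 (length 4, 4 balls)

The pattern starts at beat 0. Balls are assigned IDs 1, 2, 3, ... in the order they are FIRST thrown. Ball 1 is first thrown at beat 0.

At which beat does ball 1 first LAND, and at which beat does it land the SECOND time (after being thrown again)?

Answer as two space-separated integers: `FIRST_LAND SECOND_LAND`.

Answer: 2 3

Derivation:
Beat 0 (L): throw ball1 h=2 -> lands@2:L; in-air after throw: [b1@2:L]
Beat 1 (R): throw ball2 h=8 -> lands@9:R; in-air after throw: [b1@2:L b2@9:R]
Beat 2 (L): throw ball1 h=1 -> lands@3:R; in-air after throw: [b1@3:R b2@9:R]
Beat 3 (R): throw ball1 h=5 -> lands@8:L; in-air after throw: [b1@8:L b2@9:R]
Ball 1: thrown@0 h=2 -> first land @2; rethrown@2 h=1 -> second land @3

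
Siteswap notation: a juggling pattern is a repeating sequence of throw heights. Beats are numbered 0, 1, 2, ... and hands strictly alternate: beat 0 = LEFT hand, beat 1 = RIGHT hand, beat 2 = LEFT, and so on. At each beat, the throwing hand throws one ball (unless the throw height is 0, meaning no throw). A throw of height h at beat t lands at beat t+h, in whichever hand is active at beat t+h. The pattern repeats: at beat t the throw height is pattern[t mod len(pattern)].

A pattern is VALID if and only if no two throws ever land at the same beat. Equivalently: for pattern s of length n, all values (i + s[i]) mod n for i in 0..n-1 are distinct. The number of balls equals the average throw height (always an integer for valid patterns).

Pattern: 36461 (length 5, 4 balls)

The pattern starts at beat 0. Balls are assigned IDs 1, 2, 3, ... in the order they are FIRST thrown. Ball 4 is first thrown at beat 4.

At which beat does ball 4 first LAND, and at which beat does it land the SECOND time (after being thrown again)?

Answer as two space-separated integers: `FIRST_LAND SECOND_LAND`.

Beat 0 (L): throw ball1 h=3 -> lands@3:R; in-air after throw: [b1@3:R]
Beat 1 (R): throw ball2 h=6 -> lands@7:R; in-air after throw: [b1@3:R b2@7:R]
Beat 2 (L): throw ball3 h=4 -> lands@6:L; in-air after throw: [b1@3:R b3@6:L b2@7:R]
Beat 3 (R): throw ball1 h=6 -> lands@9:R; in-air after throw: [b3@6:L b2@7:R b1@9:R]
Beat 4 (L): throw ball4 h=1 -> lands@5:R; in-air after throw: [b4@5:R b3@6:L b2@7:R b1@9:R]
Beat 5 (R): throw ball4 h=3 -> lands@8:L; in-air after throw: [b3@6:L b2@7:R b4@8:L b1@9:R]
Beat 6 (L): throw ball3 h=6 -> lands@12:L; in-air after throw: [b2@7:R b4@8:L b1@9:R b3@12:L]
Beat 7 (R): throw ball2 h=4 -> lands@11:R; in-air after throw: [b4@8:L b1@9:R b2@11:R b3@12:L]
Beat 8 (L): throw ball4 h=6 -> lands@14:L; in-air after throw: [b1@9:R b2@11:R b3@12:L b4@14:L]
Ball 4: thrown@4 h=1 -> first land @5; rethrown@5 h=3 -> second land @8

Answer: 5 8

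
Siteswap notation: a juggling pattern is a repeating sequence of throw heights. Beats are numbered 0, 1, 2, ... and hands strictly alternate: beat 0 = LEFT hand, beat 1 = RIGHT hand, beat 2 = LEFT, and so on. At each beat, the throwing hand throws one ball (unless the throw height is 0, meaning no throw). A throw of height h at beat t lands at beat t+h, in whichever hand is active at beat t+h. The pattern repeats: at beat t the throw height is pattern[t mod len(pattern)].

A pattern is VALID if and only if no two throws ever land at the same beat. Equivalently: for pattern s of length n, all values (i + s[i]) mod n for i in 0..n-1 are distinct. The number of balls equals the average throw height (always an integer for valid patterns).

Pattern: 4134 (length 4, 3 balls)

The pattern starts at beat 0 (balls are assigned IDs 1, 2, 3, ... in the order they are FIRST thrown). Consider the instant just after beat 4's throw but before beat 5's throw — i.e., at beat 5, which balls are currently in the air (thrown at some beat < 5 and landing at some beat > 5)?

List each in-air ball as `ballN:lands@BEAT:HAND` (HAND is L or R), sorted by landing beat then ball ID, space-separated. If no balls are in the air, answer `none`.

Answer: ball3:lands@7:R ball1:lands@8:L

Derivation:
Beat 0 (L): throw ball1 h=4 -> lands@4:L; in-air after throw: [b1@4:L]
Beat 1 (R): throw ball2 h=1 -> lands@2:L; in-air after throw: [b2@2:L b1@4:L]
Beat 2 (L): throw ball2 h=3 -> lands@5:R; in-air after throw: [b1@4:L b2@5:R]
Beat 3 (R): throw ball3 h=4 -> lands@7:R; in-air after throw: [b1@4:L b2@5:R b3@7:R]
Beat 4 (L): throw ball1 h=4 -> lands@8:L; in-air after throw: [b2@5:R b3@7:R b1@8:L]
Beat 5 (R): throw ball2 h=1 -> lands@6:L; in-air after throw: [b2@6:L b3@7:R b1@8:L]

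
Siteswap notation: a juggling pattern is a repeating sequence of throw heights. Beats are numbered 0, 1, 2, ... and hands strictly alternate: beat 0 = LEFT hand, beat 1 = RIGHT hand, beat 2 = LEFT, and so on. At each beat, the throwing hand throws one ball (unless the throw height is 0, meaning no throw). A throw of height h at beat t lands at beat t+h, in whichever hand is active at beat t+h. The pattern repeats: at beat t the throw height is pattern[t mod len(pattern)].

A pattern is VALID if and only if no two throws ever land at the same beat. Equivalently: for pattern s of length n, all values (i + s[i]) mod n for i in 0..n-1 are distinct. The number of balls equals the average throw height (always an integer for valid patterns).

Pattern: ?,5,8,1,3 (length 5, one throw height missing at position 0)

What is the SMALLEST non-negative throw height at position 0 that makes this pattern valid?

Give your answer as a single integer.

Answer: 3

Derivation:
i=0: s[i]=? (unknown)
i=1: (1 + 5) mod 5 = 1
i=2: (2 + 8) mod 5 = 0
i=3: (3 + 1) mod 5 = 4
i=4: (4 + 3) mod 5 = 2
Known residues: [0, 1, 2, 4]; need a permutation of 0..4, so missing residue r = 3
Need (0 + s) mod 5 = 3; smallest s = (3 - 0) mod 5 = 3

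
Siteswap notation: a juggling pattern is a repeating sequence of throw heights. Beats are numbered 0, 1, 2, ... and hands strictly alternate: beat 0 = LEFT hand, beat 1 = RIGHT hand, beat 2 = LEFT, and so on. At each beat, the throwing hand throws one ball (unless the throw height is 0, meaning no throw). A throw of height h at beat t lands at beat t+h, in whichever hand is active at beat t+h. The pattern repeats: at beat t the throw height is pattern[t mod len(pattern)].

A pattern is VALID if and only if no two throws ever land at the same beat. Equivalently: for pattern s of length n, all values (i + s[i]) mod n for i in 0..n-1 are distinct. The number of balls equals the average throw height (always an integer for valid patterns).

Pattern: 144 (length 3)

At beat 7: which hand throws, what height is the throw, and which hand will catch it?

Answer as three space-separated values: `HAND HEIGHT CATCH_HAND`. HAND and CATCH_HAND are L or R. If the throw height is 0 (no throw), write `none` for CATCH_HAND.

Answer: R 4 R

Derivation:
Beat 7: 7 mod 2 = 1, so hand = R
Throw height = pattern[7 mod 3] = pattern[1] = 4
Lands at beat 7+4=11, 11 mod 2 = 1, so catch hand = R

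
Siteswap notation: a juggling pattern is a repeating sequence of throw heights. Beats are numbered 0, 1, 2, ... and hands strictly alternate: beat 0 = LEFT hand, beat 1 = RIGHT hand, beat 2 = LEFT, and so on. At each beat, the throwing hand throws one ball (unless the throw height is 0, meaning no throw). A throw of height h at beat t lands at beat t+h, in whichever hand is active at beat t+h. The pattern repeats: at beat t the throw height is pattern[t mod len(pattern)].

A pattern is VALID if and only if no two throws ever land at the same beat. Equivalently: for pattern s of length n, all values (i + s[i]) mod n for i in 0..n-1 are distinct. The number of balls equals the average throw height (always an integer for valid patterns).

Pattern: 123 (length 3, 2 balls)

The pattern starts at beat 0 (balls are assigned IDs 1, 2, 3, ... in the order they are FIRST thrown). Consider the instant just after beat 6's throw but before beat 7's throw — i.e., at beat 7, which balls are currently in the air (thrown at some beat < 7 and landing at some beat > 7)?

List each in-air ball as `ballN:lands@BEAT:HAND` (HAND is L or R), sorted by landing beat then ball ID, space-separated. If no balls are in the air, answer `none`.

Answer: ball2:lands@8:L

Derivation:
Beat 0 (L): throw ball1 h=1 -> lands@1:R; in-air after throw: [b1@1:R]
Beat 1 (R): throw ball1 h=2 -> lands@3:R; in-air after throw: [b1@3:R]
Beat 2 (L): throw ball2 h=3 -> lands@5:R; in-air after throw: [b1@3:R b2@5:R]
Beat 3 (R): throw ball1 h=1 -> lands@4:L; in-air after throw: [b1@4:L b2@5:R]
Beat 4 (L): throw ball1 h=2 -> lands@6:L; in-air after throw: [b2@5:R b1@6:L]
Beat 5 (R): throw ball2 h=3 -> lands@8:L; in-air after throw: [b1@6:L b2@8:L]
Beat 6 (L): throw ball1 h=1 -> lands@7:R; in-air after throw: [b1@7:R b2@8:L]
Beat 7 (R): throw ball1 h=2 -> lands@9:R; in-air after throw: [b2@8:L b1@9:R]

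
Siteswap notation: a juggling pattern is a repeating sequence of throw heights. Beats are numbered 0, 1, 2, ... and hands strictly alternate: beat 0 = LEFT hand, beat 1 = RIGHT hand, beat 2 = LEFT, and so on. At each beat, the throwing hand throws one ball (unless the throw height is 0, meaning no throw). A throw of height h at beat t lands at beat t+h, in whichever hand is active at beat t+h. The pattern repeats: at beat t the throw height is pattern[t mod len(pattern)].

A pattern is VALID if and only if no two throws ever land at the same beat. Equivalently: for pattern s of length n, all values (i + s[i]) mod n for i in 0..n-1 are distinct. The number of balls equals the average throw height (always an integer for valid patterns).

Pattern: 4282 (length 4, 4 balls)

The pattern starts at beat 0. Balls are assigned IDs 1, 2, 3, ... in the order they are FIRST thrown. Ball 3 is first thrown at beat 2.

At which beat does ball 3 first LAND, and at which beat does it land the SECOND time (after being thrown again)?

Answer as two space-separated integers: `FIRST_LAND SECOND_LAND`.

Answer: 10 18

Derivation:
Beat 0 (L): throw ball1 h=4 -> lands@4:L; in-air after throw: [b1@4:L]
Beat 1 (R): throw ball2 h=2 -> lands@3:R; in-air after throw: [b2@3:R b1@4:L]
Beat 2 (L): throw ball3 h=8 -> lands@10:L; in-air after throw: [b2@3:R b1@4:L b3@10:L]
Beat 3 (R): throw ball2 h=2 -> lands@5:R; in-air after throw: [b1@4:L b2@5:R b3@10:L]
Beat 4 (L): throw ball1 h=4 -> lands@8:L; in-air after throw: [b2@5:R b1@8:L b3@10:L]
Beat 5 (R): throw ball2 h=2 -> lands@7:R; in-air after throw: [b2@7:R b1@8:L b3@10:L]
Beat 6 (L): throw ball4 h=8 -> lands@14:L; in-air after throw: [b2@7:R b1@8:L b3@10:L b4@14:L]
Beat 7 (R): throw ball2 h=2 -> lands@9:R; in-air after throw: [b1@8:L b2@9:R b3@10:L b4@14:L]
Beat 8 (L): throw ball1 h=4 -> lands@12:L; in-air after throw: [b2@9:R b3@10:L b1@12:L b4@14:L]
Beat 9 (R): throw ball2 h=2 -> lands@11:R; in-air after throw: [b3@10:L b2@11:R b1@12:L b4@14:L]
Beat 10 (L): throw ball3 h=8 -> lands@18:L; in-air after throw: [b2@11:R b1@12:L b4@14:L b3@18:L]
Beat 11 (R): throw ball2 h=2 -> lands@13:R; in-air after throw: [b1@12:L b2@13:R b4@14:L b3@18:L]
Beat 12 (L): throw ball1 h=4 -> lands@16:L; in-air after throw: [b2@13:R b4@14:L b1@16:L b3@18:L]
Beat 13 (R): throw ball2 h=2 -> lands@15:R; in-air after throw: [b4@14:L b2@15:R b1@16:L b3@18:L]
Beat 14 (L): throw ball4 h=8 -> lands@22:L; in-air after throw: [b2@15:R b1@16:L b3@18:L b4@22:L]
Beat 15 (R): throw ball2 h=2 -> lands@17:R; in-air after throw: [b1@16:L b2@17:R b3@18:L b4@22:L]
Beat 16 (L): throw ball1 h=4 -> lands@20:L; in-air after throw: [b2@17:R b3@18:L b1@20:L b4@22:L]
Beat 17 (R): throw ball2 h=2 -> lands@19:R; in-air after throw: [b3@18:L b2@19:R b1@20:L b4@22:L]
Beat 18 (L): throw ball3 h=8 -> lands@26:L; in-air after throw: [b2@19:R b1@20:L b4@22:L b3@26:L]
Ball 3: thrown@2 h=8 -> first land @10; rethrown@10 h=8 -> second land @18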